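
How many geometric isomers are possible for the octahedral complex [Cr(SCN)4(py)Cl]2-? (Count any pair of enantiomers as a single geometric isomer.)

The distinct arrangements are (2 in all): py and Cl mutually cis; py and Cl mutually trans.

2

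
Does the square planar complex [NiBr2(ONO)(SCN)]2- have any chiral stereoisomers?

In a square planar complex each vertex has one trans partner and two cis neighbours.
The distinct arrangements are (2 in all): Br cis; Br trans.
Each arrangement has an internal mirror plane or centre of symmetry, so none is chiral.

no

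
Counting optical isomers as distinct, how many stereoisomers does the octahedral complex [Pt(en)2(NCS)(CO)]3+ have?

An octahedron has six vertices in three trans pairs; every non-trans pair is cis.
Each en is bidentate and must span two cis positions.
The distinct arrangements are (2 in all): NCS and CO mutually trans; NCS and CO mutually cis (chiral).
One of these lacks any improper symmetry element and so occurs as an enantiomeric pair, giving 2 + 1 = 3 stereoisomers in total.

3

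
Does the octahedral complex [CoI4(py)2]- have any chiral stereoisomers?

no

An octahedron has six vertices in three trans pairs; every non-trans pair is cis.
Systematic placement gives 2 geometric isomers: py trans; py cis.
Each arrangement has an internal mirror plane or centre of symmetry, so none is chiral.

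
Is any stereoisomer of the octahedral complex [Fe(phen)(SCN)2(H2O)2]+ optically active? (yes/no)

yes

Each phen is bidentate and must span two cis positions.
There are 3 geometric isomers: SCN cis, H2O trans; SCN cis, H2O cis (chiral); SCN trans, H2O cis.
One of these lacks any improper symmetry element and so occurs as an enantiomeric pair, giving 3 + 1 = 4 stereoisomers in total.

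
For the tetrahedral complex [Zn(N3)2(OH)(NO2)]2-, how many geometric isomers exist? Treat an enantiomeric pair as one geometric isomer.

All four vertices of a tetrahedron are equivalent and mutually adjacent, so cis/trans isomerism cannot arise.
Only one geometric arrangement is possible.

1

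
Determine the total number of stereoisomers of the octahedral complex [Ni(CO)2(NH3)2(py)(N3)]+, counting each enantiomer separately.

An octahedron has six vertices in three trans pairs; every non-trans pair is cis.
The distinct arrangements are (6 in all): CO trans, NH3 cis; CO trans, NH3 trans; CO cis, NH3 cis (3 arrangements, 2 chiral); CO cis, NH3 trans.
Of these, 2 lack any improper symmetry element and so occur as enantiomeric pairs, giving 6 + 2 = 8 stereoisomers in total.

8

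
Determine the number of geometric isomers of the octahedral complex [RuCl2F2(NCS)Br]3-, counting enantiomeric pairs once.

An octahedron has six vertices in three trans pairs; every non-trans pair is cis.
The distinct arrangements are (6 in all): Cl cis, F cis (3 arrangements, 2 chiral); Cl cis, F trans; Cl trans, F cis; Cl trans, F trans.

6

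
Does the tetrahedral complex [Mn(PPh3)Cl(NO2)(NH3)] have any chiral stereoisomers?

yes

In a tetrahedral complex all four positions are equivalent and every pair of ligands is adjacent — there is no cis/trans distinction.
Only one geometric arrangement is possible; it has no improper symmetry element, so it exists as a pair of enantiomers (2 stereoisomers).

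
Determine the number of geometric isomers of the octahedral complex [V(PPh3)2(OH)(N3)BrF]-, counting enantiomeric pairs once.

The six octahedral sites form three mutually perpendicular trans pairs.
Exhaustive case analysis gives 9 geometric isomers.

9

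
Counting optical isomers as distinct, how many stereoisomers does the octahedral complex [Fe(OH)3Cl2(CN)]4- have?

3

The six octahedral sites form three mutually perpendicular trans pairs.
Systematic placement gives 3 geometric isomers: OH mer, Cl cis; OH mer, Cl trans; OH fac, Cl cis.
Each arrangement has an internal mirror plane or centre of symmetry, so none is chiral.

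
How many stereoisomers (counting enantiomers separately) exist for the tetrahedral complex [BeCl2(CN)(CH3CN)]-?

In a tetrahedral complex all four positions are equivalent and every pair of ligands is adjacent — there is no cis/trans distinction.
Only one geometric arrangement is possible.

1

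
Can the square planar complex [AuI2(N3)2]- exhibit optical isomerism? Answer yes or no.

A square has two trans pairs of vertices; adjacent vertices are cis.
The distinct arrangements are (2 in all): I cis; I trans.
Each arrangement has an internal mirror plane or centre of symmetry, so none is chiral.

no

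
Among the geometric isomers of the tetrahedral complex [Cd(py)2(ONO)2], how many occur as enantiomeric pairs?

All four vertices of a tetrahedron are equivalent and mutually adjacent, so cis/trans isomerism cannot arise.
Only one geometric arrangement is possible.

0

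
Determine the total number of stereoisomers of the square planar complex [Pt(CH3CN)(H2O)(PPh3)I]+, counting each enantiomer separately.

3

In a square planar complex each vertex has one trans partner and two cis neighbours.
There are 3 geometric isomers: (CH3CN/I trans, H2O/PPh3 trans); (CH3CN/PPh3 trans, H2O/I trans); (CH3CN/H2O trans, I/PPh3 trans).
Each arrangement has an internal mirror plane or centre of symmetry, so none is chiral.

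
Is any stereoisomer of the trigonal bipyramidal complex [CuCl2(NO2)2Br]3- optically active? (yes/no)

yes

In a trigonal bipyramid the two axial positions differ from the three equatorial ones.
Systematic enumeration (placing each ligand type in turn and discarding arrangements equivalent by rotation or reflection) gives 5 geometric isomers.
One of these lacks any improper symmetry element and so occurs as an enantiomeric pair, giving 5 + 1 = 6 stereoisomers in total.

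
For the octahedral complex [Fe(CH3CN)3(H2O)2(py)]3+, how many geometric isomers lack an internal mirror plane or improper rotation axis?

0

An octahedron has six vertices in three trans pairs; every non-trans pair is cis.
Working through the distinct placements yields 3 geometric isomers: CH3CN mer, H2O cis; CH3CN mer, H2O trans; CH3CN fac, H2O cis.
Each arrangement has an internal mirror plane or centre of symmetry, so none is chiral.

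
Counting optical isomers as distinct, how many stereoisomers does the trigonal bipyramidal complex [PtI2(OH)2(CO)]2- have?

6

In a trigonal bipyramid the two axial positions differ from the three equatorial ones.
Placing the ligands in turn and identifying arrangements related by rotation or reflection leaves 5 distinct geometric isomers.
One of these lacks any improper symmetry element and so occurs as an enantiomeric pair, giving 5 + 1 = 6 stereoisomers in total.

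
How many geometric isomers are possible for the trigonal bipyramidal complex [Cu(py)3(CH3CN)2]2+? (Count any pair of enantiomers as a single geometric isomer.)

3

Working through the distinct placements yields 3 geometric isomers: CH3CN both axial; CH3CN one axial, one equatorial; CH3CN both equatorial.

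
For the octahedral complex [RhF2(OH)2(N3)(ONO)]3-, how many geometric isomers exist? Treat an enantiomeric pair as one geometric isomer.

An octahedron has six vertices in three trans pairs; every non-trans pair is cis.
Systematic placement gives 6 geometric isomers: F trans, OH cis; F trans, OH trans; F cis, OH cis (3 arrangements, 2 chiral); F cis, OH trans.

6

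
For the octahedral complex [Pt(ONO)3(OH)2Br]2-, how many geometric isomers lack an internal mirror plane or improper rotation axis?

The six octahedral sites form three mutually perpendicular trans pairs.
There are 3 geometric isomers: ONO mer, OH cis; ONO mer, OH trans; ONO fac, OH cis.
Each arrangement has an internal mirror plane or centre of symmetry, so none is chiral.

0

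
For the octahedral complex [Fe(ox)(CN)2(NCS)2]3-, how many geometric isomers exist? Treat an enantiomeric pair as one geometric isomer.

The six octahedral sites form three mutually perpendicular trans pairs.
Each ox is bidentate and must span two cis positions.
Working through the distinct placements yields 3 geometric isomers: CN trans, NCS cis; CN cis, NCS cis (chiral); CN cis, NCS trans.

3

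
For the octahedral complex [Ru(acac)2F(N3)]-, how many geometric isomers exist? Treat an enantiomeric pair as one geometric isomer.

2

An octahedron has six vertices in three trans pairs; every non-trans pair is cis.
Each acac is bidentate and must span two cis positions.
Systematic placement gives 2 geometric isomers: F and N3 mutually trans; F and N3 mutually cis (chiral).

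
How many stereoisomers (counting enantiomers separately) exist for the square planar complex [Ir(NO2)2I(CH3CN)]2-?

2

Systematic placement gives 2 geometric isomers: NO2 cis; NO2 trans.
Each arrangement has an internal mirror plane or centre of symmetry, so none is chiral.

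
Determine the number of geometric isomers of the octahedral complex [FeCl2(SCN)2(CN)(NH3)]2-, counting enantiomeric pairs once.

6

In an octahedral complex each vertex has one trans partner and four cis neighbours.
There are 6 geometric isomers: Cl cis, SCN trans; Cl cis, SCN cis (3 arrangements, 2 chiral); Cl trans, SCN trans; Cl trans, SCN cis.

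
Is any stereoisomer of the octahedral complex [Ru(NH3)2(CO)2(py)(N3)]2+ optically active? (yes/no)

yes

The six octahedral sites form three mutually perpendicular trans pairs.
Working through the distinct placements yields 6 geometric isomers: NH3 cis, CO trans; NH3 trans, CO trans; NH3 cis, CO cis (3 arrangements, 2 chiral); NH3 trans, CO cis.
Of these, 2 lack any improper symmetry element and so occur as enantiomeric pairs, giving 6 + 2 = 8 stereoisomers in total.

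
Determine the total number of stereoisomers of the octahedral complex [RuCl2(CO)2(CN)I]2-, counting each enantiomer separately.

8

In an octahedral complex each vertex has one trans partner and four cis neighbours.
Systematic placement gives 6 geometric isomers: Cl cis, CO cis (3 arrangements, 2 chiral); Cl trans, CO cis; Cl cis, CO trans; Cl trans, CO trans.
Of these, 2 lack any improper symmetry element and so occur as enantiomeric pairs, giving 6 + 2 = 8 stereoisomers in total.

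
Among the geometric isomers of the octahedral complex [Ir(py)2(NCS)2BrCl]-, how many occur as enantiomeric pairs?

2

The distinct arrangements are (6 in all): py trans, NCS trans; py cis, NCS cis (3 arrangements, 2 chiral); py trans, NCS cis; py cis, NCS trans.
Of these, 2 lack any improper symmetry element and so occur as enantiomeric pairs, giving 6 + 2 = 8 stereoisomers in total.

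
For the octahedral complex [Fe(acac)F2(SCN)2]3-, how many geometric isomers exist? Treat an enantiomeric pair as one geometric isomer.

3

In an octahedral complex each vertex has one trans partner and four cis neighbours.
Each acac is bidentate and must span two cis positions.
Working through the distinct placements yields 3 geometric isomers: F trans, SCN cis; F cis, SCN cis (chiral); F cis, SCN trans.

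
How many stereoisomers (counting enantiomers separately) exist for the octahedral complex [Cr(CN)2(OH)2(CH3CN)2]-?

6

The distinct arrangements are (5 in all): CN trans, OH trans, CH3CN trans; CN cis, OH cis, CH3CN trans; CN cis, OH trans, CH3CN cis; CN cis, OH cis, CH3CN cis (chiral); CN trans, OH cis, CH3CN cis.
One of these lacks any improper symmetry element and so occurs as an enantiomeric pair, giving 5 + 1 = 6 stereoisomers in total.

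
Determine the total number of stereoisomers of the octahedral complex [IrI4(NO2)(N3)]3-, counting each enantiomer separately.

2

An octahedron has six vertices in three trans pairs; every non-trans pair is cis.
The distinct arrangements are (2 in all): NO2 and N3 mutually trans; NO2 and N3 mutually cis.
Each arrangement has an internal mirror plane or centre of symmetry, so none is chiral.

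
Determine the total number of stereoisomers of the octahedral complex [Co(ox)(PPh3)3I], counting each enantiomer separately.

An octahedron has six vertices in three trans pairs; every non-trans pair is cis.
Each ox is bidentate and must span two cis positions.
Working through the distinct placements yields 2 geometric isomers: PPh3 fac; PPh3 mer.
Each arrangement has an internal mirror plane or centre of symmetry, so none is chiral.

2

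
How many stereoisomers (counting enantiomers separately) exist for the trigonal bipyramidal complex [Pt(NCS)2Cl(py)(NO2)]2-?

10

Placing the ligands in turn and identifying arrangements related by rotation or reflection leaves 7 distinct geometric isomers.
Of these, 3 lack any improper symmetry element and so occur as enantiomeric pairs, giving 7 + 3 = 10 stereoisomers in total.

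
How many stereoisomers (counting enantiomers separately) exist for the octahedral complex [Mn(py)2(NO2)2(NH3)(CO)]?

8

In an octahedral complex each vertex has one trans partner and four cis neighbours.
Systematic placement gives 6 geometric isomers: py trans, NO2 trans; py cis, NO2 cis (3 arrangements, 2 chiral); py trans, NO2 cis; py cis, NO2 trans.
Of these, 2 lack any improper symmetry element and so occur as enantiomeric pairs, giving 6 + 2 = 8 stereoisomers in total.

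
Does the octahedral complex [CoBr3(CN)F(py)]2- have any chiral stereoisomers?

An octahedron has six vertices in three trans pairs; every non-trans pair is cis.
Systematic placement gives 4 geometric isomers: Br mer (3 arrangements); Br fac (chiral).
One of these lacks any improper symmetry element and so occurs as an enantiomeric pair, giving 4 + 1 = 5 stereoisomers in total.

yes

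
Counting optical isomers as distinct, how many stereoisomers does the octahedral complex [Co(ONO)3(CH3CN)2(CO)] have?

An octahedron has six vertices in three trans pairs; every non-trans pair is cis.
Systematic placement gives 3 geometric isomers: ONO mer, CH3CN trans; ONO mer, CH3CN cis; ONO fac, CH3CN cis.
Each arrangement has an internal mirror plane or centre of symmetry, so none is chiral.

3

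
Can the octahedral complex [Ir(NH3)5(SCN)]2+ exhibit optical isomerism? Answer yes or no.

An octahedron has six vertices in three trans pairs; every non-trans pair is cis.
Only one geometric arrangement is possible.

no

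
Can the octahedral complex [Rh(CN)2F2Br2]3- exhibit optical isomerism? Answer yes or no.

An octahedron has six vertices in three trans pairs; every non-trans pair is cis.
Systematic placement gives 5 geometric isomers: CN trans, F trans, Br trans; CN cis, F cis, Br trans; CN cis, F trans, Br cis; CN cis, F cis, Br cis (chiral); CN trans, F cis, Br cis.
One of these lacks any improper symmetry element and so occurs as an enantiomeric pair, giving 5 + 1 = 6 stereoisomers in total.

yes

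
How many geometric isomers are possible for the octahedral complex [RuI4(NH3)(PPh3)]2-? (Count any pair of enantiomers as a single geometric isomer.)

2

Systematic placement gives 2 geometric isomers: NH3 and PPh3 mutually trans; NH3 and PPh3 mutually cis.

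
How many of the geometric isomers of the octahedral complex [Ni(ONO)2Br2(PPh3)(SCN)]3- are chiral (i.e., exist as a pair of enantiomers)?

2

An octahedron has six vertices in three trans pairs; every non-trans pair is cis.
The distinct arrangements are (6 in all): ONO trans, Br trans; ONO cis, Br trans; ONO cis, Br cis (3 arrangements, 2 chiral); ONO trans, Br cis.
Of these, 2 lack any improper symmetry element and so occur as enantiomeric pairs, giving 6 + 2 = 8 stereoisomers in total.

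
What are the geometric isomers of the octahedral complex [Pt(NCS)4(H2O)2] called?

The six octahedral sites form three mutually perpendicular trans pairs.
The distinct arrangements are (2 in all): H2O trans; H2O cis.

cis and trans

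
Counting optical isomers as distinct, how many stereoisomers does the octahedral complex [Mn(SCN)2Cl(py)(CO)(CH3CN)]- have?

15

In an octahedral complex each vertex has one trans partner and four cis neighbours.
Placing the ligands in turn and identifying arrangements related by rotation or reflection leaves 9 distinct geometric isomers.
Of these, 6 lack any improper symmetry element and so occur as enantiomeric pairs, giving 9 + 6 = 15 stereoisomers in total.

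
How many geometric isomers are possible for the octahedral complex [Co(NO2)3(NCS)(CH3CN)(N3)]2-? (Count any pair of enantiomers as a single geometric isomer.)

4

The six octahedral sites form three mutually perpendicular trans pairs.
There are 4 geometric isomers: NO2 mer (3 arrangements); NO2 fac (chiral).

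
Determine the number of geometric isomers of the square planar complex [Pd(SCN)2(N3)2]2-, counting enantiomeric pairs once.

Working through the distinct placements yields 2 geometric isomers: SCN cis; SCN trans.

2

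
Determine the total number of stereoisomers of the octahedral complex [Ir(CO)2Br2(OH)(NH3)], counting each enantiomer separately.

8

In an octahedral complex each vertex has one trans partner and four cis neighbours.
Working through the distinct placements yields 6 geometric isomers: CO trans, Br trans; CO cis, Br trans; CO cis, Br cis (3 arrangements, 2 chiral); CO trans, Br cis.
Of these, 2 lack any improper symmetry element and so occur as enantiomeric pairs, giving 6 + 2 = 8 stereoisomers in total.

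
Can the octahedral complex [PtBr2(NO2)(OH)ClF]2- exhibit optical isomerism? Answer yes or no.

yes

In an octahedral complex each vertex has one trans partner and four cis neighbours.
Exhaustive case analysis gives 9 geometric isomers.
Of these, 6 lack any improper symmetry element and so occur as enantiomeric pairs, giving 9 + 6 = 15 stereoisomers in total.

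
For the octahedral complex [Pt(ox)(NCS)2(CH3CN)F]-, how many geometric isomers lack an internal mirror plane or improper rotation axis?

2

Each ox is bidentate and must span two cis positions.
There are 4 geometric isomers: NCS cis (3 arrangements, 2 chiral); NCS trans.
Of these, 2 lack any improper symmetry element and so occur as enantiomeric pairs, giving 4 + 2 = 6 stereoisomers in total.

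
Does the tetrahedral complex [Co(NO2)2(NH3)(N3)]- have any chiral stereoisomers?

In a tetrahedral complex all four positions are equivalent and every pair of ligands is adjacent — there is no cis/trans distinction.
Only one geometric arrangement is possible.

no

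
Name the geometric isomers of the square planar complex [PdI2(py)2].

cis and trans

A square has two trans pairs of vertices; adjacent vertices are cis.
Systematic placement gives 2 geometric isomers: I cis; I trans.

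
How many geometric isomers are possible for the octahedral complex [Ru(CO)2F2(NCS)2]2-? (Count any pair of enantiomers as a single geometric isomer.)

5

In an octahedral complex each vertex has one trans partner and four cis neighbours.
Systematic placement gives 5 geometric isomers: CO trans, F trans, NCS trans; CO trans, F cis, NCS cis; CO cis, F cis, NCS trans; CO cis, F cis, NCS cis (chiral); CO cis, F trans, NCS cis.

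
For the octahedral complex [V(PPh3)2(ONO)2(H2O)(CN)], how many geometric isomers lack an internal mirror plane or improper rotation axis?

2

In an octahedral complex each vertex has one trans partner and four cis neighbours.
There are 6 geometric isomers: PPh3 trans, ONO trans; PPh3 cis, ONO cis (3 arrangements, 2 chiral); PPh3 trans, ONO cis; PPh3 cis, ONO trans.
Of these, 2 lack any improper symmetry element and so occur as enantiomeric pairs, giving 6 + 2 = 8 stereoisomers in total.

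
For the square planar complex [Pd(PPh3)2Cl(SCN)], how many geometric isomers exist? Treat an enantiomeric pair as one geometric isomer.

2

Systematic placement gives 2 geometric isomers: PPh3 cis; PPh3 trans.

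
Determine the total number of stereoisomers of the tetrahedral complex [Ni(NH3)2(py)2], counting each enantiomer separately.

1

All four vertices of a tetrahedron are equivalent and mutually adjacent, so cis/trans isomerism cannot arise.
Only one geometric arrangement is possible.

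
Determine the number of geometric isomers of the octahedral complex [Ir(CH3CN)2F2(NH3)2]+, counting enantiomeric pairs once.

5

An octahedron has six vertices in three trans pairs; every non-trans pair is cis.
There are 5 geometric isomers: CH3CN trans, F trans, NH3 trans; CH3CN trans, F cis, NH3 cis; CH3CN cis, F cis, NH3 trans; CH3CN cis, F cis, NH3 cis (chiral); CH3CN cis, F trans, NH3 cis.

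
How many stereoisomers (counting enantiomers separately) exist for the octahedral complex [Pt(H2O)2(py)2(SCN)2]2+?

The six octahedral sites form three mutually perpendicular trans pairs.
The distinct arrangements are (5 in all): H2O trans, py trans, SCN trans; H2O trans, py cis, SCN cis; H2O cis, py trans, SCN cis; H2O cis, py cis, SCN cis (chiral); H2O cis, py cis, SCN trans.
One of these lacks any improper symmetry element and so occurs as an enantiomeric pair, giving 5 + 1 = 6 stereoisomers in total.

6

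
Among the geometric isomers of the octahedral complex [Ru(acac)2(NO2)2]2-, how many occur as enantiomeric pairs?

An octahedron has six vertices in three trans pairs; every non-trans pair is cis.
Each acac is bidentate and must span two cis positions.
Systematic placement gives 2 geometric isomers: NO2 trans; NO2 cis (chiral).
One of these lacks any improper symmetry element and so occurs as an enantiomeric pair, giving 2 + 1 = 3 stereoisomers in total.

1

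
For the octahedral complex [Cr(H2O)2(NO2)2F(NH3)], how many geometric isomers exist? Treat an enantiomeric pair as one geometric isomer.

The distinct arrangements are (6 in all): H2O cis, NO2 trans; H2O cis, NO2 cis (3 arrangements, 2 chiral); H2O trans, NO2 trans; H2O trans, NO2 cis.

6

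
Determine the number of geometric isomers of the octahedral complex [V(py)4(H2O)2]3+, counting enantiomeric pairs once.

2

An octahedron has six vertices in three trans pairs; every non-trans pair is cis.
There are 2 geometric isomers: H2O trans; H2O cis.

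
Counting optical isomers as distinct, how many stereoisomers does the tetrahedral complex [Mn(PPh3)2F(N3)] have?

1

All four vertices of a tetrahedron are equivalent and mutually adjacent, so cis/trans isomerism cannot arise.
Only one geometric arrangement is possible.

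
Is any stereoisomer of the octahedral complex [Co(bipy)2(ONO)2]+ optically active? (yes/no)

Each bipy is bidentate and must span two cis positions.
The distinct arrangements are (2 in all): ONO trans; ONO cis (chiral).
One of these lacks any improper symmetry element and so occurs as an enantiomeric pair, giving 2 + 1 = 3 stereoisomers in total.

yes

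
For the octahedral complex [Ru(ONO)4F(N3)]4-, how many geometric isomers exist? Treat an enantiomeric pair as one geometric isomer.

2

The six octahedral sites form three mutually perpendicular trans pairs.
Systematic placement gives 2 geometric isomers: F and N3 mutually trans; F and N3 mutually cis.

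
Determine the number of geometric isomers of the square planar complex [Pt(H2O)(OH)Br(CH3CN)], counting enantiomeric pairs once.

3

A square has two trans pairs of vertices; adjacent vertices are cis.
The distinct arrangements are (3 in all): (Br/H2O trans, CH3CN/OH trans); (Br/OH trans, CH3CN/H2O trans); (Br/CH3CN trans, H2O/OH trans).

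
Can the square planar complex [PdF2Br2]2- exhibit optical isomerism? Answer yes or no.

no

In a square planar complex each vertex has one trans partner and two cis neighbours.
There are 2 geometric isomers: F cis; F trans.
Each arrangement has an internal mirror plane or centre of symmetry, so none is chiral.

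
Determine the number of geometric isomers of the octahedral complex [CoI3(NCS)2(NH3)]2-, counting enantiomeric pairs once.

3

Working through the distinct placements yields 3 geometric isomers: I mer, NCS cis; I mer, NCS trans; I fac, NCS cis.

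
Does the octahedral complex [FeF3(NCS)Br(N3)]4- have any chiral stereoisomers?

yes

An octahedron has six vertices in three trans pairs; every non-trans pair is cis.
Working through the distinct placements yields 4 geometric isomers: F mer (3 arrangements); F fac (chiral).
One of these lacks any improper symmetry element and so occurs as an enantiomeric pair, giving 4 + 1 = 5 stereoisomers in total.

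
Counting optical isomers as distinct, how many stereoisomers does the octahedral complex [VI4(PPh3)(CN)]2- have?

2

The six octahedral sites form three mutually perpendicular trans pairs.
Working through the distinct placements yields 2 geometric isomers: PPh3 and CN mutually cis; PPh3 and CN mutually trans.
Each arrangement has an internal mirror plane or centre of symmetry, so none is chiral.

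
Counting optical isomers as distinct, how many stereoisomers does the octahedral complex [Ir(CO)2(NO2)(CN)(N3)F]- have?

The six octahedral sites form three mutually perpendicular trans pairs.
Placing the ligands in turn and identifying arrangements related by rotation or reflection leaves 9 distinct geometric isomers.
Of these, 6 lack any improper symmetry element and so occur as enantiomeric pairs, giving 9 + 6 = 15 stereoisomers in total.

15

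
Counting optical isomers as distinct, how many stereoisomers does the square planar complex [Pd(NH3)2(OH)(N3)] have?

2

A square has two trans pairs of vertices; adjacent vertices are cis.
The distinct arrangements are (2 in all): NH3 cis; NH3 trans.
Each arrangement has an internal mirror plane or centre of symmetry, so none is chiral.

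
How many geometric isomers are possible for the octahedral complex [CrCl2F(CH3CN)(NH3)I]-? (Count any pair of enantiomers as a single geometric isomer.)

Placing the ligands in turn and identifying arrangements related by rotation or reflection leaves 9 distinct geometric isomers.

9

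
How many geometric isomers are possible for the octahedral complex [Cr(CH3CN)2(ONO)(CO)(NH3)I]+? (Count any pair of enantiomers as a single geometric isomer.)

9

An octahedron has six vertices in three trans pairs; every non-trans pair is cis.
Exhaustive case analysis gives 9 geometric isomers.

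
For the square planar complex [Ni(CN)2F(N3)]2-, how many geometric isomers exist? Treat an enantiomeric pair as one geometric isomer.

In a square planar complex each vertex has one trans partner and two cis neighbours.
Working through the distinct placements yields 2 geometric isomers: CN cis; CN trans.

2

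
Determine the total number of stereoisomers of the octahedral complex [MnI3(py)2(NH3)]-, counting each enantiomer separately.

An octahedron has six vertices in three trans pairs; every non-trans pair is cis.
There are 3 geometric isomers: I mer, py trans; I mer, py cis; I fac, py cis.
Each arrangement has an internal mirror plane or centre of symmetry, so none is chiral.

3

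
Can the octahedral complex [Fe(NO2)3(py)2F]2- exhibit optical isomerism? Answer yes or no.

An octahedron has six vertices in three trans pairs; every non-trans pair is cis.
Systematic placement gives 3 geometric isomers: NO2 mer, py trans; NO2 fac, py cis; NO2 mer, py cis.
Each arrangement has an internal mirror plane or centre of symmetry, so none is chiral.

no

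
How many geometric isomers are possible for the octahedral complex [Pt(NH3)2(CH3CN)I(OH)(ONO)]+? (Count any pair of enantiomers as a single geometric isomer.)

Placing the ligands in turn and identifying arrangements related by rotation or reflection leaves 9 distinct geometric isomers.

9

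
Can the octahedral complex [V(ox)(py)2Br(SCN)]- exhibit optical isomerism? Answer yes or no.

yes

Each ox is bidentate and must span two cis positions.
Working through the distinct placements yields 4 geometric isomers: py cis (3 arrangements, 2 chiral); py trans.
Of these, 2 lack any improper symmetry element and so occur as enantiomeric pairs, giving 4 + 2 = 6 stereoisomers in total.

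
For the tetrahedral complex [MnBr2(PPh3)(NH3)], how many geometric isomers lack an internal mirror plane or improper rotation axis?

0

In a tetrahedral complex all four positions are equivalent and every pair of ligands is adjacent — there is no cis/trans distinction.
Only one geometric arrangement is possible.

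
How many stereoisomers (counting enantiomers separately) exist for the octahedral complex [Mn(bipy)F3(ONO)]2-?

2

An octahedron has six vertices in three trans pairs; every non-trans pair is cis.
Each bipy is bidentate and must span two cis positions.
Systematic placement gives 2 geometric isomers: F mer; F fac.
Each arrangement has an internal mirror plane or centre of symmetry, so none is chiral.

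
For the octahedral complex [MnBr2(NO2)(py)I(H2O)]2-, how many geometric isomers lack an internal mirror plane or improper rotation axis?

In an octahedral complex each vertex has one trans partner and four cis neighbours.
Placing the ligands in turn and identifying arrangements related by rotation or reflection leaves 9 distinct geometric isomers.
Of these, 6 lack any improper symmetry element and so occur as enantiomeric pairs, giving 9 + 6 = 15 stereoisomers in total.

6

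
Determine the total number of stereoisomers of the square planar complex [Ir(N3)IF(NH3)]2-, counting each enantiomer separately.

3

Working through the distinct placements yields 3 geometric isomers: (F/N3 trans, I/NH3 trans); (F/NH3 trans, I/N3 trans); (F/I trans, N3/NH3 trans).
Each arrangement has an internal mirror plane or centre of symmetry, so none is chiral.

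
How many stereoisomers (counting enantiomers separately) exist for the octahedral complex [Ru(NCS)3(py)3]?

2

Working through the distinct placements yields 2 geometric isomers: NCS mer; NCS fac.
Each arrangement has an internal mirror plane or centre of symmetry, so none is chiral.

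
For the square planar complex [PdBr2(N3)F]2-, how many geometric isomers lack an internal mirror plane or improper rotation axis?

A square has two trans pairs of vertices; adjacent vertices are cis.
Working through the distinct placements yields 2 geometric isomers: Br cis; Br trans.
Each arrangement has an internal mirror plane or centre of symmetry, so none is chiral.

0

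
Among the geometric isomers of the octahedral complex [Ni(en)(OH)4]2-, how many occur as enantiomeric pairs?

An octahedron has six vertices in three trans pairs; every non-trans pair is cis.
Each en is bidentate and must span two cis positions.
Only one geometric arrangement is possible.

0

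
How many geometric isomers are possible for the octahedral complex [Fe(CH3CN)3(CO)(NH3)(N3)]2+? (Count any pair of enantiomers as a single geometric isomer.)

The six octahedral sites form three mutually perpendicular trans pairs.
There are 4 geometric isomers: CH3CN mer (3 arrangements); CH3CN fac (chiral).

4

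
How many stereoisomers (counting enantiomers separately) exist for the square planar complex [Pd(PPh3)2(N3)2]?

A square has two trans pairs of vertices; adjacent vertices are cis.
The distinct arrangements are (2 in all): PPh3 cis; PPh3 trans.
Each arrangement has an internal mirror plane or centre of symmetry, so none is chiral.

2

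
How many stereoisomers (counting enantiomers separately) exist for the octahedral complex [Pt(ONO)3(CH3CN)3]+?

The six octahedral sites form three mutually perpendicular trans pairs.
The distinct arrangements are (2 in all): ONO mer; ONO fac.
Each arrangement has an internal mirror plane or centre of symmetry, so none is chiral.

2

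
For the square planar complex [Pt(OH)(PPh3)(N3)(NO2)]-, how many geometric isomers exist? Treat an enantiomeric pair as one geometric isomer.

A square has two trans pairs of vertices; adjacent vertices are cis.
There are 3 geometric isomers: (N3/OH trans, NO2/PPh3 trans); (N3/PPh3 trans, NO2/OH trans); (N3/NO2 trans, OH/PPh3 trans).

3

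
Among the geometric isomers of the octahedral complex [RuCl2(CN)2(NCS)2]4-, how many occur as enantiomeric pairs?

The six octahedral sites form three mutually perpendicular trans pairs.
Working through the distinct placements yields 5 geometric isomers: Cl trans, CN trans, NCS trans; Cl cis, CN trans, NCS cis; Cl cis, CN cis, NCS trans; Cl cis, CN cis, NCS cis (chiral); Cl trans, CN cis, NCS cis.
One of these lacks any improper symmetry element and so occurs as an enantiomeric pair, giving 5 + 1 = 6 stereoisomers in total.

1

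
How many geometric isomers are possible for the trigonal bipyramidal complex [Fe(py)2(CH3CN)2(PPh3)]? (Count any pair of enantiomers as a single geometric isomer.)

5

In a trigonal bipyramid the two axial positions differ from the three equatorial ones.
Exhaustive case analysis gives 5 geometric isomers.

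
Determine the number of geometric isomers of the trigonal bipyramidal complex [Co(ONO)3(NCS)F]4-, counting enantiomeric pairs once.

In a trigonal bipyramid the two axial positions differ from the three equatorial ones.
Systematic placement gives 4 geometric isomers: NCS axial, F axial; NCS equatorial, F axial; NCS axial, F equatorial; NCS equatorial, F equatorial.

4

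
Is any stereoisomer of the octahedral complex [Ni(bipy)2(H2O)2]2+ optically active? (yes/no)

An octahedron has six vertices in three trans pairs; every non-trans pair is cis.
Each bipy is bidentate and must span two cis positions.
There are 2 geometric isomers: H2O trans; H2O cis (chiral).
One of these lacks any improper symmetry element and so occurs as an enantiomeric pair, giving 2 + 1 = 3 stereoisomers in total.

yes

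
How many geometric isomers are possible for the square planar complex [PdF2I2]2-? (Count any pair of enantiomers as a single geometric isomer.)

Systematic placement gives 2 geometric isomers: F cis; F trans.

2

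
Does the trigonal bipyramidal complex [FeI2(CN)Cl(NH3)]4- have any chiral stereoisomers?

yes

A trigonal bipyramid has two axial and three equatorial sites, which are chemically inequivalent.
Placing the ligands in turn and identifying arrangements related by rotation or reflection leaves 7 distinct geometric isomers.
Of these, 3 lack any improper symmetry element and so occur as enantiomeric pairs, giving 7 + 3 = 10 stereoisomers in total.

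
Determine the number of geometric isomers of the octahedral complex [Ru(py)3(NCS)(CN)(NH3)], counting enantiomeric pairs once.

4

In an octahedral complex each vertex has one trans partner and four cis neighbours.
The distinct arrangements are (4 in all): py mer (3 arrangements); py fac (chiral).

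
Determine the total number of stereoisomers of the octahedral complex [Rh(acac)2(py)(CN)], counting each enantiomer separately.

An octahedron has six vertices in three trans pairs; every non-trans pair is cis.
Each acac is bidentate and must span two cis positions.
The distinct arrangements are (2 in all): py and CN mutually cis (chiral); py and CN mutually trans.
One of these lacks any improper symmetry element and so occurs as an enantiomeric pair, giving 2 + 1 = 3 stereoisomers in total.

3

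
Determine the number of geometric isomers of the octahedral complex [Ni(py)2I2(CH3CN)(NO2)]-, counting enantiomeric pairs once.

6

An octahedron has six vertices in three trans pairs; every non-trans pair is cis.
Working through the distinct placements yields 6 geometric isomers: py trans, I cis; py cis, I cis (3 arrangements, 2 chiral); py trans, I trans; py cis, I trans.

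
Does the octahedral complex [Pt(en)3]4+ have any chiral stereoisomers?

In an octahedral complex each vertex has one trans partner and four cis neighbours.
Each en is bidentate and must span two cis positions.
Only one geometric arrangement is possible; it has no improper symmetry element, so it exists as a pair of enantiomers (2 stereoisomers).

yes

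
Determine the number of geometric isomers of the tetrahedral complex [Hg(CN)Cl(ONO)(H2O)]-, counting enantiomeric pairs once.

All four vertices of a tetrahedron are equivalent and mutually adjacent, so cis/trans isomerism cannot arise.
Only one geometric arrangement is possible; it has no improper symmetry element, so it exists as a pair of enantiomers (2 stereoisomers).

1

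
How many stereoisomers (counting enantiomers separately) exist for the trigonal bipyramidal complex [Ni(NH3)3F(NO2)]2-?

In a trigonal bipyramid the two axial positions differ from the three equatorial ones.
There are 4 geometric isomers: F axial, NO2 equatorial; F axial, NO2 axial; F equatorial, NO2 equatorial; F equatorial, NO2 axial.
Each arrangement has an internal mirror plane or centre of symmetry, so none is chiral.

4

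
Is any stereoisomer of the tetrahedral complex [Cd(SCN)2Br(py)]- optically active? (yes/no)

In a tetrahedral complex all four positions are equivalent and every pair of ligands is adjacent — there is no cis/trans distinction.
Only one geometric arrangement is possible.

no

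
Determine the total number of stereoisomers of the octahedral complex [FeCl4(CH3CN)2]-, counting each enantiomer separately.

2

An octahedron has six vertices in three trans pairs; every non-trans pair is cis.
The distinct arrangements are (2 in all): CH3CN trans; CH3CN cis.
Each arrangement has an internal mirror plane or centre of symmetry, so none is chiral.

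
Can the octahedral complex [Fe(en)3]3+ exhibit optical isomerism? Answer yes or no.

The six octahedral sites form three mutually perpendicular trans pairs.
Each en is bidentate and must span two cis positions.
Only one geometric arrangement is possible; it has no improper symmetry element, so it exists as a pair of enantiomers (2 stereoisomers).

yes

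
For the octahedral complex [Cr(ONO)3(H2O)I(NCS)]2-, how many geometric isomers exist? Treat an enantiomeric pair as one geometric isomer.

4

An octahedron has six vertices in three trans pairs; every non-trans pair is cis.
Systematic placement gives 4 geometric isomers: ONO mer (3 arrangements); ONO fac (chiral).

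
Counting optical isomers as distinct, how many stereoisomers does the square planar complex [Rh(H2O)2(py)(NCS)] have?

In a square planar complex each vertex has one trans partner and two cis neighbours.
There are 2 geometric isomers: H2O cis; H2O trans.
Each arrangement has an internal mirror plane or centre of symmetry, so none is chiral.

2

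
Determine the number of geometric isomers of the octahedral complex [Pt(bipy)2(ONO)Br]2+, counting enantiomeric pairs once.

An octahedron has six vertices in three trans pairs; every non-trans pair is cis.
Each bipy is bidentate and must span two cis positions.
There are 2 geometric isomers: ONO and Br mutually trans; ONO and Br mutually cis (chiral).

2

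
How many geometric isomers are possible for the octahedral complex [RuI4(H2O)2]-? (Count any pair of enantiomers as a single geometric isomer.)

2

In an octahedral complex each vertex has one trans partner and four cis neighbours.
Systematic placement gives 2 geometric isomers: H2O trans; H2O cis.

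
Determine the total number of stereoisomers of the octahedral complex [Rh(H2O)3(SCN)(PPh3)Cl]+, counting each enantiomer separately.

5

The six octahedral sites form three mutually perpendicular trans pairs.
There are 4 geometric isomers: H2O mer (3 arrangements); H2O fac (chiral).
One of these lacks any improper symmetry element and so occurs as an enantiomeric pair, giving 4 + 1 = 5 stereoisomers in total.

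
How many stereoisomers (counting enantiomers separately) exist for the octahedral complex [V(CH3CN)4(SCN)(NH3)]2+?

In an octahedral complex each vertex has one trans partner and four cis neighbours.
There are 2 geometric isomers: SCN and NH3 mutually trans; SCN and NH3 mutually cis.
Each arrangement has an internal mirror plane or centre of symmetry, so none is chiral.

2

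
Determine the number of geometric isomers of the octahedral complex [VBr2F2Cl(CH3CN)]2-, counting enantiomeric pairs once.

The distinct arrangements are (6 in all): Br trans, F trans; Br trans, F cis; Br cis, F trans; Br cis, F cis (3 arrangements, 2 chiral).

6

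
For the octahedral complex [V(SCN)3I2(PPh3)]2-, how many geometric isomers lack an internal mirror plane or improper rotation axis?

The six octahedral sites form three mutually perpendicular trans pairs.
Systematic placement gives 3 geometric isomers: SCN mer, I trans; SCN mer, I cis; SCN fac, I cis.
Each arrangement has an internal mirror plane or centre of symmetry, so none is chiral.

0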